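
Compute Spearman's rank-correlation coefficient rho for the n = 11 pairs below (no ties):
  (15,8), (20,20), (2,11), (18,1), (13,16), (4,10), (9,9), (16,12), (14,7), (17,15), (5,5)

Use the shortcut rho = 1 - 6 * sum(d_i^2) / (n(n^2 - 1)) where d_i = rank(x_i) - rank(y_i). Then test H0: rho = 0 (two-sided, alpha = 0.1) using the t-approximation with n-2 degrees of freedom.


Step 1: Rank x and y separately (midranks; no ties here).
rank(x): 15->7, 20->11, 2->1, 18->10, 13->5, 4->2, 9->4, 16->8, 14->6, 17->9, 5->3
rank(y): 8->4, 20->11, 11->7, 1->1, 16->10, 10->6, 9->5, 12->8, 7->3, 15->9, 5->2
Step 2: d_i = R_x(i) - R_y(i); compute d_i^2.
  (7-4)^2=9, (11-11)^2=0, (1-7)^2=36, (10-1)^2=81, (5-10)^2=25, (2-6)^2=16, (4-5)^2=1, (8-8)^2=0, (6-3)^2=9, (9-9)^2=0, (3-2)^2=1
sum(d^2) = 178.
Step 3: rho = 1 - 6*178 / (11*(11^2 - 1)) = 1 - 1068/1320 = 0.190909.
Step 4: Under H0, t = rho * sqrt((n-2)/(1-rho^2)) = 0.5835 ~ t(9).
Step 5: Two-sided p-value from the t-distribution with 9 df = 0.573913.
Step 6: alpha = 0.1. fail to reject H0.

rho = 0.1909, p = 0.573913, fail to reject H0 at alpha = 0.1.


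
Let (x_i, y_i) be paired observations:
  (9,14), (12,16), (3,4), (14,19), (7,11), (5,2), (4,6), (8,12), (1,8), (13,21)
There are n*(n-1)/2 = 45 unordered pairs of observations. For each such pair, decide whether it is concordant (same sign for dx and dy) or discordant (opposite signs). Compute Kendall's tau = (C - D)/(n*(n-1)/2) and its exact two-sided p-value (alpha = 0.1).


Step 1: Enumerate the 45 unordered pairs (i,j) with i<j and classify each by sign(x_j-x_i) * sign(y_j-y_i).
  (1,2):dx=+3,dy=+2->C; (1,3):dx=-6,dy=-10->C; (1,4):dx=+5,dy=+5->C; (1,5):dx=-2,dy=-3->C
  (1,6):dx=-4,dy=-12->C; (1,7):dx=-5,dy=-8->C; (1,8):dx=-1,dy=-2->C; (1,9):dx=-8,dy=-6->C
  (1,10):dx=+4,dy=+7->C; (2,3):dx=-9,dy=-12->C; (2,4):dx=+2,dy=+3->C; (2,5):dx=-5,dy=-5->C
  (2,6):dx=-7,dy=-14->C; (2,7):dx=-8,dy=-10->C; (2,8):dx=-4,dy=-4->C; (2,9):dx=-11,dy=-8->C
  (2,10):dx=+1,dy=+5->C; (3,4):dx=+11,dy=+15->C; (3,5):dx=+4,dy=+7->C; (3,6):dx=+2,dy=-2->D
  (3,7):dx=+1,dy=+2->C; (3,8):dx=+5,dy=+8->C; (3,9):dx=-2,dy=+4->D; (3,10):dx=+10,dy=+17->C
  (4,5):dx=-7,dy=-8->C; (4,6):dx=-9,dy=-17->C; (4,7):dx=-10,dy=-13->C; (4,8):dx=-6,dy=-7->C
  (4,9):dx=-13,dy=-11->C; (4,10):dx=-1,dy=+2->D; (5,6):dx=-2,dy=-9->C; (5,7):dx=-3,dy=-5->C
  (5,8):dx=+1,dy=+1->C; (5,9):dx=-6,dy=-3->C; (5,10):dx=+6,dy=+10->C; (6,7):dx=-1,dy=+4->D
  (6,8):dx=+3,dy=+10->C; (6,9):dx=-4,dy=+6->D; (6,10):dx=+8,dy=+19->C; (7,8):dx=+4,dy=+6->C
  (7,9):dx=-3,dy=+2->D; (7,10):dx=+9,dy=+15->C; (8,9):dx=-7,dy=-4->C; (8,10):dx=+5,dy=+9->C
  (9,10):dx=+12,dy=+13->C
Step 2: C = 39, D = 6, total pairs = 45.
Step 3: tau = (C - D)/(n(n-1)/2) = (39 - 6)/45 = 0.733333.
Step 4: Exact two-sided p-value (enumerate n! = 3628800 permutations of y under H0): p = 0.002213.
Step 5: alpha = 0.1. reject H0.

tau_b = 0.7333 (C=39, D=6), p = 0.002213, reject H0.


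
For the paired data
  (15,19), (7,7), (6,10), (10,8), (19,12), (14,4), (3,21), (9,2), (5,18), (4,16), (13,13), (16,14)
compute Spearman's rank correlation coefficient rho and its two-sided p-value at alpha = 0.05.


Step 1: Rank x and y separately (midranks; no ties here).
rank(x): 15->10, 7->5, 6->4, 10->7, 19->12, 14->9, 3->1, 9->6, 5->3, 4->2, 13->8, 16->11
rank(y): 19->11, 7->3, 10->5, 8->4, 12->6, 4->2, 21->12, 2->1, 18->10, 16->9, 13->7, 14->8
Step 2: d_i = R_x(i) - R_y(i); compute d_i^2.
  (10-11)^2=1, (5-3)^2=4, (4-5)^2=1, (7-4)^2=9, (12-6)^2=36, (9-2)^2=49, (1-12)^2=121, (6-1)^2=25, (3-10)^2=49, (2-9)^2=49, (8-7)^2=1, (11-8)^2=9
sum(d^2) = 354.
Step 3: rho = 1 - 6*354 / (12*(12^2 - 1)) = 1 - 2124/1716 = -0.237762.
Step 4: Under H0, t = rho * sqrt((n-2)/(1-rho^2)) = -0.7741 ~ t(10).
Step 5: Two-sided p-value from the t-distribution with 10 df = 0.456801.
Step 6: alpha = 0.05. fail to reject H0.

rho = -0.2378, p = 0.456801, fail to reject H0 at alpha = 0.05.


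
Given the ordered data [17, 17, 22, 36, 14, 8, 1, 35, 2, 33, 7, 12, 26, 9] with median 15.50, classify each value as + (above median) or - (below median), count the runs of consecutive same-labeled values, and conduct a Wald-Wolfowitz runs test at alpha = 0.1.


Step 1: Compute median = 15.50; label A = above, B = below.
Labels in order: AAAABBBABABBAB  (n_A = 7, n_B = 7)
Step 2: Count runs R = 8.
Step 3: Under H0 (random ordering), E[R] = 2*n_A*n_B/(n_A+n_B) + 1 = 2*7*7/14 + 1 = 8.0000.
        Var[R] = 2*n_A*n_B*(2*n_A*n_B - n_A - n_B) / ((n_A+n_B)^2 * (n_A+n_B-1)) = 8232/2548 = 3.2308.
        SD[R] = 1.7974.
Step 4: R = E[R], so z = 0 with no continuity correction.
Step 5: Two-sided p-value via normal approximation = 2*(1 - Phi(|z|)) = 1.000000.
Step 6: alpha = 0.1. fail to reject H0.

R = 8, z = 0.0000, p = 1.000000, fail to reject H0.


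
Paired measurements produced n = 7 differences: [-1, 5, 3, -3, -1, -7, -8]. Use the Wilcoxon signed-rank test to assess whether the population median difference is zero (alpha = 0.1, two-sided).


Step 1: Drop any zero differences (none here) and take |d_i|.
|d| = [1, 5, 3, 3, 1, 7, 8]
Step 2: Midrank |d_i| (ties get averaged ranks).
ranks: |1|->1.5, |5|->5, |3|->3.5, |3|->3.5, |1|->1.5, |7|->6, |8|->7
Step 3: Attach original signs; sum ranks with positive sign and with negative sign.
W+ = 5 + 3.5 = 8.5
W- = 1.5 + 3.5 + 1.5 + 6 + 7 = 19.5
(Check: W+ + W- = 28 should equal n(n+1)/2 = 28.)
Step 4: Test statistic W = min(W+, W-) = 8.5.
Step 5: Ties in |d|, so use the tie-corrected normal approximation.
        E[W] = n(n+1)/4 = 7*8/4 = 14.
        Tie groups: |d|=1 (t=2), |d|=3 (t=2); sum(t^3 - t) = 12.
        Var[W] = n(n+1)(2n+1)/24 - sum(t^3-t)/48 = 840/24 - 12/48 = 34.75.
        z = (W - E[W]) / sqrt(Var[W]) = (8.5 - 14) / 5.8949 = -0.9330.
        Two-sided p = 2*Phi(z) = 0.350816.
Step 6: alpha = 0.1. fail to reject H0.

W+ = 8.5, W- = 19.5, W = min = 8.5, p = 0.350816, fail to reject H0.


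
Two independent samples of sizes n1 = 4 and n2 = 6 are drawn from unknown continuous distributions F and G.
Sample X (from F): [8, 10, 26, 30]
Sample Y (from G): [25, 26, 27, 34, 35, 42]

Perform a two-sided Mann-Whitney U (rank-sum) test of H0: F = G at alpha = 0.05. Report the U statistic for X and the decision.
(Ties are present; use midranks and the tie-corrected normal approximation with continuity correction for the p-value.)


Step 1: Combine and sort all 10 observations; assign midranks.
sorted (value, group): (8,X), (10,X), (25,Y), (26,X), (26,Y), (27,Y), (30,X), (34,Y), (35,Y), (42,Y)
ranks: 8->1, 10->2, 25->3, 26->4.5, 26->4.5, 27->6, 30->7, 34->8, 35->9, 42->10
Step 2: Rank sum for X: R1 = 1 + 2 + 4.5 + 7 = 14.5.
Step 3: U_X = R1 - n1(n1+1)/2 = 14.5 - 4*5/2 = 14.5 - 10 = 4.5.
       U_Y = n1*n2 - U_X = 24 - 4.5 = 19.5.
Step 4: Ties are present, so use the tie-corrected normal approximation (with continuity correction) for the p-value.
Step 5: p-value = 0.134407; compare to alpha = 0.05. fail to reject H0.

U_X = 4.5, p = 0.134407, fail to reject H0 at alpha = 0.05.


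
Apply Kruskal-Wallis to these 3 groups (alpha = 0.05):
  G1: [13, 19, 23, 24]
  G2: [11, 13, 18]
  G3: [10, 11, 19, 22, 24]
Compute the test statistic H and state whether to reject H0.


Step 1: Combine all N = 12 observations and assign midranks.
sorted (value, group, rank): (10,G3,1), (11,G2,2.5), (11,G3,2.5), (13,G1,4.5), (13,G2,4.5), (18,G2,6), (19,G1,7.5), (19,G3,7.5), (22,G3,9), (23,G1,10), (24,G1,11.5), (24,G3,11.5)
Step 2: Sum ranks within each group.
R_1 = 33.5 (n_1 = 4)
R_2 = 13 (n_2 = 3)
R_3 = 31.5 (n_3 = 5)
Step 3: H = 12/(N(N+1)) * sum(R_i^2/n_i) - 3(N+1)
     = 12/(12*13) * (33.5^2/4 + 13^2/3 + 31.5^2/5) - 3*13
     = 0.076923 * 535.346 - 39
     = 2.180449.
Step 4: Ties present; correction factor C = 1 - 24/(12^3 - 12) = 0.986014. Corrected H = 2.180449 / 0.986014 = 2.211377.
Step 5: Under H0, H ~ chi^2(2); p-value = 0.330983.
Step 6: alpha = 0.05. fail to reject H0.

H = 2.2114, df = 2, p = 0.330983, fail to reject H0.


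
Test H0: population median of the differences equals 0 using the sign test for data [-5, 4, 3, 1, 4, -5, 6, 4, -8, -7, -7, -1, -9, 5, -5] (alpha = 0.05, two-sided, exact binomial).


Step 1: Discard zero differences. Original n = 15; n_eff = number of nonzero differences = 15.
Nonzero differences (with sign): -5, +4, +3, +1, +4, -5, +6, +4, -8, -7, -7, -1, -9, +5, -5
Step 2: Count signs: positive = 7, negative = 8.
Step 3: Under H0: P(positive) = 0.5, so the number of positives S ~ Bin(15, 0.5).
Step 4: Two-sided exact p-value = sum of Bin(15,0.5) probabilities at or below the observed probability = 1.000000.
Step 5: alpha = 0.05. fail to reject H0.

n_eff = 15, pos = 7, neg = 8, p = 1.000000, fail to reject H0.


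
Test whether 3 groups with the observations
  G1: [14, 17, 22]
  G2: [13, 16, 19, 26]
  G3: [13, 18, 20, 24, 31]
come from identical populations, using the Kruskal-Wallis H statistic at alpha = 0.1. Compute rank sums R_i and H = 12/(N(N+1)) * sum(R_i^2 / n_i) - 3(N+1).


Step 1: Combine all N = 12 observations and assign midranks.
sorted (value, group, rank): (13,G2,1.5), (13,G3,1.5), (14,G1,3), (16,G2,4), (17,G1,5), (18,G3,6), (19,G2,7), (20,G3,8), (22,G1,9), (24,G3,10), (26,G2,11), (31,G3,12)
Step 2: Sum ranks within each group.
R_1 = 17 (n_1 = 3)
R_2 = 23.5 (n_2 = 4)
R_3 = 37.5 (n_3 = 5)
Step 3: H = 12/(N(N+1)) * sum(R_i^2/n_i) - 3(N+1)
     = 12/(12*13) * (17^2/3 + 23.5^2/4 + 37.5^2/5) - 3*13
     = 0.076923 * 515.646 - 39
     = 0.665064.
Step 4: Ties present; correction factor C = 1 - 6/(12^3 - 12) = 0.996503. Corrected H = 0.665064 / 0.996503 = 0.667398.
Step 5: Under H0, H ~ chi^2(2); p-value = 0.716269.
Step 6: alpha = 0.1. fail to reject H0.

H = 0.6674, df = 2, p = 0.716269, fail to reject H0.


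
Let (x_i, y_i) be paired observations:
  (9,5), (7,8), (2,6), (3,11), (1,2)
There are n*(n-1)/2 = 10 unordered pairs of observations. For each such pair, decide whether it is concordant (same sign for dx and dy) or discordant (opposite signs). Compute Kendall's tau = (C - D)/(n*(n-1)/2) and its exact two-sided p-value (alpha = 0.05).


Step 1: Enumerate the 10 unordered pairs (i,j) with i<j and classify each by sign(x_j-x_i) * sign(y_j-y_i).
  (1,2):dx=-2,dy=+3->D; (1,3):dx=-7,dy=+1->D; (1,4):dx=-6,dy=+6->D; (1,5):dx=-8,dy=-3->C
  (2,3):dx=-5,dy=-2->C; (2,4):dx=-4,dy=+3->D; (2,5):dx=-6,dy=-6->C; (3,4):dx=+1,dy=+5->C
  (3,5):dx=-1,dy=-4->C; (4,5):dx=-2,dy=-9->C
Step 2: C = 6, D = 4, total pairs = 10.
Step 3: tau = (C - D)/(n(n-1)/2) = (6 - 4)/10 = 0.200000.
Step 4: Exact two-sided p-value (enumerate n! = 120 permutations of y under H0): p = 0.816667.
Step 5: alpha = 0.05. fail to reject H0.

tau_b = 0.2000 (C=6, D=4), p = 0.816667, fail to reject H0.


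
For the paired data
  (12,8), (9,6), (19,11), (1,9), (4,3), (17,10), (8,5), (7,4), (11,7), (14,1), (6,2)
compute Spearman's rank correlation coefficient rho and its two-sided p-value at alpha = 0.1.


Step 1: Rank x and y separately (midranks; no ties here).
rank(x): 12->8, 9->6, 19->11, 1->1, 4->2, 17->10, 8->5, 7->4, 11->7, 14->9, 6->3
rank(y): 8->8, 6->6, 11->11, 9->9, 3->3, 10->10, 5->5, 4->4, 7->7, 1->1, 2->2
Step 2: d_i = R_x(i) - R_y(i); compute d_i^2.
  (8-8)^2=0, (6-6)^2=0, (11-11)^2=0, (1-9)^2=64, (2-3)^2=1, (10-10)^2=0, (5-5)^2=0, (4-4)^2=0, (7-7)^2=0, (9-1)^2=64, (3-2)^2=1
sum(d^2) = 130.
Step 3: rho = 1 - 6*130 / (11*(11^2 - 1)) = 1 - 780/1320 = 0.409091.
Step 4: Under H0, t = rho * sqrt((n-2)/(1-rho^2)) = 1.3450 ~ t(9).
Step 5: Two-sided p-value from the t-distribution with 9 df = 0.211545.
Step 6: alpha = 0.1. fail to reject H0.

rho = 0.4091, p = 0.211545, fail to reject H0 at alpha = 0.1.


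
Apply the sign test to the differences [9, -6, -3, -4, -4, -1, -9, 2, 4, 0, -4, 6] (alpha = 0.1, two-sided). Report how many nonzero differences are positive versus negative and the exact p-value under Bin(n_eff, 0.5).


Step 1: Discard zero differences. Original n = 12; n_eff = number of nonzero differences = 11.
Nonzero differences (with sign): +9, -6, -3, -4, -4, -1, -9, +2, +4, -4, +6
Step 2: Count signs: positive = 4, negative = 7.
Step 3: Under H0: P(positive) = 0.5, so the number of positives S ~ Bin(11, 0.5).
Step 4: Two-sided exact p-value = sum of Bin(11,0.5) probabilities at or below the observed probability = 0.548828.
Step 5: alpha = 0.1. fail to reject H0.

n_eff = 11, pos = 4, neg = 7, p = 0.548828, fail to reject H0.


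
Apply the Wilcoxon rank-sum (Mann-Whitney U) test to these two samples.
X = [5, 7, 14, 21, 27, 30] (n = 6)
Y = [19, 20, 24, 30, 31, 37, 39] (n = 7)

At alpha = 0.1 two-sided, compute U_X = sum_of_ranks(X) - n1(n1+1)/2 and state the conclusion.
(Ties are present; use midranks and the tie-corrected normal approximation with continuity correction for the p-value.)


Step 1: Combine and sort all 13 observations; assign midranks.
sorted (value, group): (5,X), (7,X), (14,X), (19,Y), (20,Y), (21,X), (24,Y), (27,X), (30,X), (30,Y), (31,Y), (37,Y), (39,Y)
ranks: 5->1, 7->2, 14->3, 19->4, 20->5, 21->6, 24->7, 27->8, 30->9.5, 30->9.5, 31->11, 37->12, 39->13
Step 2: Rank sum for X: R1 = 1 + 2 + 3 + 6 + 8 + 9.5 = 29.5.
Step 3: U_X = R1 - n1(n1+1)/2 = 29.5 - 6*7/2 = 29.5 - 21 = 8.5.
       U_Y = n1*n2 - U_X = 42 - 8.5 = 33.5.
Step 4: Ties are present, so use the tie-corrected normal approximation (with continuity correction) for the p-value.
Step 5: p-value = 0.086044; compare to alpha = 0.1. reject H0.

U_X = 8.5, p = 0.086044, reject H0 at alpha = 0.1.


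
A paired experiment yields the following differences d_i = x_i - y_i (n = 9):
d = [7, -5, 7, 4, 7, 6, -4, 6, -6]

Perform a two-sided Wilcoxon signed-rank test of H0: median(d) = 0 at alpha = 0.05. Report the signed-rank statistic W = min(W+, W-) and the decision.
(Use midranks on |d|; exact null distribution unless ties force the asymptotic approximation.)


Step 1: Drop any zero differences (none here) and take |d_i|.
|d| = [7, 5, 7, 4, 7, 6, 4, 6, 6]
Step 2: Midrank |d_i| (ties get averaged ranks).
ranks: |7|->8, |5|->3, |7|->8, |4|->1.5, |7|->8, |6|->5, |4|->1.5, |6|->5, |6|->5
Step 3: Attach original signs; sum ranks with positive sign and with negative sign.
W+ = 8 + 8 + 1.5 + 8 + 5 + 5 = 35.5
W- = 3 + 1.5 + 5 = 9.5
(Check: W+ + W- = 45 should equal n(n+1)/2 = 45.)
Step 4: Test statistic W = min(W+, W-) = 9.5.
Step 5: Ties in |d|, so use the tie-corrected normal approximation.
        E[W] = n(n+1)/4 = 9*10/4 = 22.5.
        Tie groups: |d|=4 (t=2), |d|=6 (t=3), |d|=7 (t=3); sum(t^3 - t) = 54.
        Var[W] = n(n+1)(2n+1)/24 - sum(t^3-t)/48 = 1710/24 - 54/48 = 70.125.
        z = (W - E[W]) / sqrt(Var[W]) = (9.5 - 22.5) / 8.3741 = -1.5524.
        Two-sided p = 2*Phi(z) = 0.120564.
Step 6: alpha = 0.05. fail to reject H0.

W+ = 35.5, W- = 9.5, W = min = 9.5, p = 0.120564, fail to reject H0.


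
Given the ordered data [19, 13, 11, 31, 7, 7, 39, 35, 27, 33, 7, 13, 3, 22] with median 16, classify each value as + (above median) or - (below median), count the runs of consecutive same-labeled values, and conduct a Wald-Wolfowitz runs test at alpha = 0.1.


Step 1: Compute median = 16; label A = above, B = below.
Labels in order: ABBABBAAAABBBA  (n_A = 7, n_B = 7)
Step 2: Count runs R = 7.
Step 3: Under H0 (random ordering), E[R] = 2*n_A*n_B/(n_A+n_B) + 1 = 2*7*7/14 + 1 = 8.0000.
        Var[R] = 2*n_A*n_B*(2*n_A*n_B - n_A - n_B) / ((n_A+n_B)^2 * (n_A+n_B-1)) = 8232/2548 = 3.2308.
        SD[R] = 1.7974.
Step 4: Continuity-corrected z = (R + 0.5 - E[R]) / SD[R] = (7 + 0.5 - 8.0000) / 1.7974 = -0.2782.
Step 5: Two-sided p-value via normal approximation = 2*(1 - Phi(|z|)) = 0.780879.
Step 6: alpha = 0.1. fail to reject H0.

R = 7, z = -0.2782, p = 0.780879, fail to reject H0.


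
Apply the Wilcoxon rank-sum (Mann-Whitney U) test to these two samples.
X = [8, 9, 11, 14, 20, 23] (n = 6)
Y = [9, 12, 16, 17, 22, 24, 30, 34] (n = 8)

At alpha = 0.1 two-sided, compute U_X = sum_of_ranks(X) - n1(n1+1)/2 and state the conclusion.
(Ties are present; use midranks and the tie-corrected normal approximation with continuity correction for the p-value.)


Step 1: Combine and sort all 14 observations; assign midranks.
sorted (value, group): (8,X), (9,X), (9,Y), (11,X), (12,Y), (14,X), (16,Y), (17,Y), (20,X), (22,Y), (23,X), (24,Y), (30,Y), (34,Y)
ranks: 8->1, 9->2.5, 9->2.5, 11->4, 12->5, 14->6, 16->7, 17->8, 20->9, 22->10, 23->11, 24->12, 30->13, 34->14
Step 2: Rank sum for X: R1 = 1 + 2.5 + 4 + 6 + 9 + 11 = 33.5.
Step 3: U_X = R1 - n1(n1+1)/2 = 33.5 - 6*7/2 = 33.5 - 21 = 12.5.
       U_Y = n1*n2 - U_X = 48 - 12.5 = 35.5.
Step 4: Ties are present, so use the tie-corrected normal approximation (with continuity correction) for the p-value.
Step 5: p-value = 0.155126; compare to alpha = 0.1. fail to reject H0.

U_X = 12.5, p = 0.155126, fail to reject H0 at alpha = 0.1.


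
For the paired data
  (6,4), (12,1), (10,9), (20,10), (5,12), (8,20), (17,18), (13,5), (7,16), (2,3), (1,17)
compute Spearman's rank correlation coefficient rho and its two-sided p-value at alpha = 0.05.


Step 1: Rank x and y separately (midranks; no ties here).
rank(x): 6->4, 12->8, 10->7, 20->11, 5->3, 8->6, 17->10, 13->9, 7->5, 2->2, 1->1
rank(y): 4->3, 1->1, 9->5, 10->6, 12->7, 20->11, 18->10, 5->4, 16->8, 3->2, 17->9
Step 2: d_i = R_x(i) - R_y(i); compute d_i^2.
  (4-3)^2=1, (8-1)^2=49, (7-5)^2=4, (11-6)^2=25, (3-7)^2=16, (6-11)^2=25, (10-10)^2=0, (9-4)^2=25, (5-8)^2=9, (2-2)^2=0, (1-9)^2=64
sum(d^2) = 218.
Step 3: rho = 1 - 6*218 / (11*(11^2 - 1)) = 1 - 1308/1320 = 0.009091.
Step 4: Under H0, t = rho * sqrt((n-2)/(1-rho^2)) = 0.0273 ~ t(9).
Step 5: Two-sided p-value from the t-distribution with 9 df = 0.978837.
Step 6: alpha = 0.05. fail to reject H0.

rho = 0.0091, p = 0.978837, fail to reject H0 at alpha = 0.05.


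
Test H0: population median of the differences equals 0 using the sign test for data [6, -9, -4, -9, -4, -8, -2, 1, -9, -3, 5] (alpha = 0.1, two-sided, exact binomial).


Step 1: Discard zero differences. Original n = 11; n_eff = number of nonzero differences = 11.
Nonzero differences (with sign): +6, -9, -4, -9, -4, -8, -2, +1, -9, -3, +5
Step 2: Count signs: positive = 3, negative = 8.
Step 3: Under H0: P(positive) = 0.5, so the number of positives S ~ Bin(11, 0.5).
Step 4: Two-sided exact p-value = sum of Bin(11,0.5) probabilities at or below the observed probability = 0.226562.
Step 5: alpha = 0.1. fail to reject H0.

n_eff = 11, pos = 3, neg = 8, p = 0.226562, fail to reject H0.


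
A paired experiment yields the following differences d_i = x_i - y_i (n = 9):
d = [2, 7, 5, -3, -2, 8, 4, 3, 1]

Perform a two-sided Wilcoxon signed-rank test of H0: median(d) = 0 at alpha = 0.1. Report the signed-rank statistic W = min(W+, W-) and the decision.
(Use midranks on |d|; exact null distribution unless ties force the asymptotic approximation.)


Step 1: Drop any zero differences (none here) and take |d_i|.
|d| = [2, 7, 5, 3, 2, 8, 4, 3, 1]
Step 2: Midrank |d_i| (ties get averaged ranks).
ranks: |2|->2.5, |7|->8, |5|->7, |3|->4.5, |2|->2.5, |8|->9, |4|->6, |3|->4.5, |1|->1
Step 3: Attach original signs; sum ranks with positive sign and with negative sign.
W+ = 2.5 + 8 + 7 + 9 + 6 + 4.5 + 1 = 38
W- = 4.5 + 2.5 = 7
(Check: W+ + W- = 45 should equal n(n+1)/2 = 45.)
Step 4: Test statistic W = min(W+, W-) = 7.
Step 5: Ties in |d|, so use the tie-corrected normal approximation.
        E[W] = n(n+1)/4 = 9*10/4 = 22.5.
        Tie groups: |d|=2 (t=2), |d|=3 (t=2); sum(t^3 - t) = 12.
        Var[W] = n(n+1)(2n+1)/24 - sum(t^3-t)/48 = 1710/24 - 12/48 = 71.
        z = (W - E[W]) / sqrt(Var[W]) = (7 - 22.5) / 8.4261 = -1.8395.
        Two-sided p = 2*Phi(z) = 0.065840.
Step 6: alpha = 0.1. reject H0.

W+ = 38, W- = 7, W = min = 7, p = 0.065840, reject H0.


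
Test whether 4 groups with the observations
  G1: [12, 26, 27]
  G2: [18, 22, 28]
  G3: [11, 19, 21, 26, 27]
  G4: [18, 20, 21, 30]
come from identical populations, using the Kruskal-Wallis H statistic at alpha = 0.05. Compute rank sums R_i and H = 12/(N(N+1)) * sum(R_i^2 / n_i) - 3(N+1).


Step 1: Combine all N = 15 observations and assign midranks.
sorted (value, group, rank): (11,G3,1), (12,G1,2), (18,G2,3.5), (18,G4,3.5), (19,G3,5), (20,G4,6), (21,G3,7.5), (21,G4,7.5), (22,G2,9), (26,G1,10.5), (26,G3,10.5), (27,G1,12.5), (27,G3,12.5), (28,G2,14), (30,G4,15)
Step 2: Sum ranks within each group.
R_1 = 25 (n_1 = 3)
R_2 = 26.5 (n_2 = 3)
R_3 = 36.5 (n_3 = 5)
R_4 = 32 (n_4 = 4)
Step 3: H = 12/(N(N+1)) * sum(R_i^2/n_i) - 3(N+1)
     = 12/(15*16) * (25^2/3 + 26.5^2/3 + 36.5^2/5 + 32^2/4) - 3*16
     = 0.050000 * 964.867 - 48
     = 0.243333.
Step 4: Ties present; correction factor C = 1 - 24/(15^3 - 15) = 0.992857. Corrected H = 0.243333 / 0.992857 = 0.245084.
Step 5: Under H0, H ~ chi^2(3); p-value = 0.970003.
Step 6: alpha = 0.05. fail to reject H0.

H = 0.2451, df = 3, p = 0.970003, fail to reject H0.


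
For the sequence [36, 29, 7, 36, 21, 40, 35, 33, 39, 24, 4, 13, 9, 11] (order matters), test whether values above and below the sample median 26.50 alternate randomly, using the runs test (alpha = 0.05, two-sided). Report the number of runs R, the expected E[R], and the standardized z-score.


Step 1: Compute median = 26.50; label A = above, B = below.
Labels in order: AABABAAAABBBBB  (n_A = 7, n_B = 7)
Step 2: Count runs R = 6.
Step 3: Under H0 (random ordering), E[R] = 2*n_A*n_B/(n_A+n_B) + 1 = 2*7*7/14 + 1 = 8.0000.
        Var[R] = 2*n_A*n_B*(2*n_A*n_B - n_A - n_B) / ((n_A+n_B)^2 * (n_A+n_B-1)) = 8232/2548 = 3.2308.
        SD[R] = 1.7974.
Step 4: Continuity-corrected z = (R + 0.5 - E[R]) / SD[R] = (6 + 0.5 - 8.0000) / 1.7974 = -0.8345.
Step 5: Two-sided p-value via normal approximation = 2*(1 - Phi(|z|)) = 0.403986.
Step 6: alpha = 0.05. fail to reject H0.

R = 6, z = -0.8345, p = 0.403986, fail to reject H0.


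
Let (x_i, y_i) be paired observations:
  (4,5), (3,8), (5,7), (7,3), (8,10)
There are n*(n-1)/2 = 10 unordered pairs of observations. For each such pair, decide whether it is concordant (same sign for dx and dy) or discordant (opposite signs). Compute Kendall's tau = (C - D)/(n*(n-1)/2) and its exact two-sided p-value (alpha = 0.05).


Step 1: Enumerate the 10 unordered pairs (i,j) with i<j and classify each by sign(x_j-x_i) * sign(y_j-y_i).
  (1,2):dx=-1,dy=+3->D; (1,3):dx=+1,dy=+2->C; (1,4):dx=+3,dy=-2->D; (1,5):dx=+4,dy=+5->C
  (2,3):dx=+2,dy=-1->D; (2,4):dx=+4,dy=-5->D; (2,5):dx=+5,dy=+2->C; (3,4):dx=+2,dy=-4->D
  (3,5):dx=+3,dy=+3->C; (4,5):dx=+1,dy=+7->C
Step 2: C = 5, D = 5, total pairs = 10.
Step 3: tau = (C - D)/(n(n-1)/2) = (5 - 5)/10 = 0.000000.
Step 4: Exact two-sided p-value (enumerate n! = 120 permutations of y under H0): p = 1.000000.
Step 5: alpha = 0.05. fail to reject H0.

tau_b = 0.0000 (C=5, D=5), p = 1.000000, fail to reject H0.


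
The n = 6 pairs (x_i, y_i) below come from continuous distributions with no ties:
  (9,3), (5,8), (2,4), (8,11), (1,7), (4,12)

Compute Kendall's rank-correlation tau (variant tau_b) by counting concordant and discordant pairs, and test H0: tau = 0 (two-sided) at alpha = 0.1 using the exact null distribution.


Step 1: Enumerate the 15 unordered pairs (i,j) with i<j and classify each by sign(x_j-x_i) * sign(y_j-y_i).
  (1,2):dx=-4,dy=+5->D; (1,3):dx=-7,dy=+1->D; (1,4):dx=-1,dy=+8->D; (1,5):dx=-8,dy=+4->D
  (1,6):dx=-5,dy=+9->D; (2,3):dx=-3,dy=-4->C; (2,4):dx=+3,dy=+3->C; (2,5):dx=-4,dy=-1->C
  (2,6):dx=-1,dy=+4->D; (3,4):dx=+6,dy=+7->C; (3,5):dx=-1,dy=+3->D; (3,6):dx=+2,dy=+8->C
  (4,5):dx=-7,dy=-4->C; (4,6):dx=-4,dy=+1->D; (5,6):dx=+3,dy=+5->C
Step 2: C = 7, D = 8, total pairs = 15.
Step 3: tau = (C - D)/(n(n-1)/2) = (7 - 8)/15 = -0.066667.
Step 4: Exact two-sided p-value (enumerate n! = 720 permutations of y under H0): p = 1.000000.
Step 5: alpha = 0.1. fail to reject H0.

tau_b = -0.0667 (C=7, D=8), p = 1.000000, fail to reject H0.


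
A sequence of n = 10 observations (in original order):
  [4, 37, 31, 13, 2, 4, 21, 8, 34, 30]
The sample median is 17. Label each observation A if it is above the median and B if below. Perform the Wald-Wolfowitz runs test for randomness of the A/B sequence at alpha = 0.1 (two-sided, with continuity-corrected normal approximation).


Step 1: Compute median = 17; label A = above, B = below.
Labels in order: BAABBBABAA  (n_A = 5, n_B = 5)
Step 2: Count runs R = 6.
Step 3: Under H0 (random ordering), E[R] = 2*n_A*n_B/(n_A+n_B) + 1 = 2*5*5/10 + 1 = 6.0000.
        Var[R] = 2*n_A*n_B*(2*n_A*n_B - n_A - n_B) / ((n_A+n_B)^2 * (n_A+n_B-1)) = 2000/900 = 2.2222.
        SD[R] = 1.4907.
Step 4: R = E[R], so z = 0 with no continuity correction.
Step 5: Two-sided p-value via normal approximation = 2*(1 - Phi(|z|)) = 1.000000.
Step 6: alpha = 0.1. fail to reject H0.

R = 6, z = 0.0000, p = 1.000000, fail to reject H0.


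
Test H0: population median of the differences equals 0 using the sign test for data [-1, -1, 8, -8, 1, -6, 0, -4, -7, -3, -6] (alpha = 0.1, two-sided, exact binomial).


Step 1: Discard zero differences. Original n = 11; n_eff = number of nonzero differences = 10.
Nonzero differences (with sign): -1, -1, +8, -8, +1, -6, -4, -7, -3, -6
Step 2: Count signs: positive = 2, negative = 8.
Step 3: Under H0: P(positive) = 0.5, so the number of positives S ~ Bin(10, 0.5).
Step 4: Two-sided exact p-value = sum of Bin(10,0.5) probabilities at or below the observed probability = 0.109375.
Step 5: alpha = 0.1. fail to reject H0.

n_eff = 10, pos = 2, neg = 8, p = 0.109375, fail to reject H0.


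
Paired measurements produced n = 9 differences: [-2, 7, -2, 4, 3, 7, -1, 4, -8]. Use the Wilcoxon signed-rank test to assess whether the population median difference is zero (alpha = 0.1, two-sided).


Step 1: Drop any zero differences (none here) and take |d_i|.
|d| = [2, 7, 2, 4, 3, 7, 1, 4, 8]
Step 2: Midrank |d_i| (ties get averaged ranks).
ranks: |2|->2.5, |7|->7.5, |2|->2.5, |4|->5.5, |3|->4, |7|->7.5, |1|->1, |4|->5.5, |8|->9
Step 3: Attach original signs; sum ranks with positive sign and with negative sign.
W+ = 7.5 + 5.5 + 4 + 7.5 + 5.5 = 30
W- = 2.5 + 2.5 + 1 + 9 = 15
(Check: W+ + W- = 45 should equal n(n+1)/2 = 45.)
Step 4: Test statistic W = min(W+, W-) = 15.
Step 5: Ties in |d|, so use the tie-corrected normal approximation.
        E[W] = n(n+1)/4 = 9*10/4 = 22.5.
        Tie groups: |d|=2 (t=2), |d|=4 (t=2), |d|=7 (t=2); sum(t^3 - t) = 18.
        Var[W] = n(n+1)(2n+1)/24 - sum(t^3-t)/48 = 1710/24 - 18/48 = 70.875.
        z = (W - E[W]) / sqrt(Var[W]) = (15 - 22.5) / 8.4187 = -0.8909.
        Two-sided p = 2*Phi(z) = 0.372998.
Step 6: alpha = 0.1. fail to reject H0.

W+ = 30, W- = 15, W = min = 15, p = 0.372998, fail to reject H0.


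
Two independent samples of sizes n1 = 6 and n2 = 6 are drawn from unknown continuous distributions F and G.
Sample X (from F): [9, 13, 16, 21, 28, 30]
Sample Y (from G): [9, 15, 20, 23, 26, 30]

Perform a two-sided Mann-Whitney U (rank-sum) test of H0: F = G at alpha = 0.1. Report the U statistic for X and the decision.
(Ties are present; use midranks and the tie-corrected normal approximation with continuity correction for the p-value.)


Step 1: Combine and sort all 12 observations; assign midranks.
sorted (value, group): (9,X), (9,Y), (13,X), (15,Y), (16,X), (20,Y), (21,X), (23,Y), (26,Y), (28,X), (30,X), (30,Y)
ranks: 9->1.5, 9->1.5, 13->3, 15->4, 16->5, 20->6, 21->7, 23->8, 26->9, 28->10, 30->11.5, 30->11.5
Step 2: Rank sum for X: R1 = 1.5 + 3 + 5 + 7 + 10 + 11.5 = 38.
Step 3: U_X = R1 - n1(n1+1)/2 = 38 - 6*7/2 = 38 - 21 = 17.
       U_Y = n1*n2 - U_X = 36 - 17 = 19.
Step 4: Ties are present, so use the tie-corrected normal approximation (with continuity correction) for the p-value.
Step 5: p-value = 0.935962; compare to alpha = 0.1. fail to reject H0.

U_X = 17, p = 0.935962, fail to reject H0 at alpha = 0.1.


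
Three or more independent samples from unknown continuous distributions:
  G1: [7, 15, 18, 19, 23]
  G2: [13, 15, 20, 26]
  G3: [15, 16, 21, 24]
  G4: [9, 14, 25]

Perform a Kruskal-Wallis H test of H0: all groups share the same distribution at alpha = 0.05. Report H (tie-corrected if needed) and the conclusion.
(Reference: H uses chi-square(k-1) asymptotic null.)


Step 1: Combine all N = 16 observations and assign midranks.
sorted (value, group, rank): (7,G1,1), (9,G4,2), (13,G2,3), (14,G4,4), (15,G1,6), (15,G2,6), (15,G3,6), (16,G3,8), (18,G1,9), (19,G1,10), (20,G2,11), (21,G3,12), (23,G1,13), (24,G3,14), (25,G4,15), (26,G2,16)
Step 2: Sum ranks within each group.
R_1 = 39 (n_1 = 5)
R_2 = 36 (n_2 = 4)
R_3 = 40 (n_3 = 4)
R_4 = 21 (n_4 = 3)
Step 3: H = 12/(N(N+1)) * sum(R_i^2/n_i) - 3(N+1)
     = 12/(16*17) * (39^2/5 + 36^2/4 + 40^2/4 + 21^2/3) - 3*17
     = 0.044118 * 1175.2 - 51
     = 0.847059.
Step 4: Ties present; correction factor C = 1 - 24/(16^3 - 16) = 0.994118. Corrected H = 0.847059 / 0.994118 = 0.852071.
Step 5: Under H0, H ~ chi^2(3); p-value = 0.836976.
Step 6: alpha = 0.05. fail to reject H0.

H = 0.8521, df = 3, p = 0.836976, fail to reject H0.


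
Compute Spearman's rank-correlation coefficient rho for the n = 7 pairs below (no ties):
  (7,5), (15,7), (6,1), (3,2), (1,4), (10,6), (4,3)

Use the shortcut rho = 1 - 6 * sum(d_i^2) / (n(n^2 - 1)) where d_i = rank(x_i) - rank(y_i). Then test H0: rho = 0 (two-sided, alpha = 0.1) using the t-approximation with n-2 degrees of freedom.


Step 1: Rank x and y separately (midranks; no ties here).
rank(x): 7->5, 15->7, 6->4, 3->2, 1->1, 10->6, 4->3
rank(y): 5->5, 7->7, 1->1, 2->2, 4->4, 6->6, 3->3
Step 2: d_i = R_x(i) - R_y(i); compute d_i^2.
  (5-5)^2=0, (7-7)^2=0, (4-1)^2=9, (2-2)^2=0, (1-4)^2=9, (6-6)^2=0, (3-3)^2=0
sum(d^2) = 18.
Step 3: rho = 1 - 6*18 / (7*(7^2 - 1)) = 1 - 108/336 = 0.678571.
Step 4: Under H0, t = rho * sqrt((n-2)/(1-rho^2)) = 2.0657 ~ t(5).
Step 5: Two-sided p-value from the t-distribution with 5 df = 0.093750.
Step 6: alpha = 0.1. reject H0.

rho = 0.6786, p = 0.093750, reject H0 at alpha = 0.1.


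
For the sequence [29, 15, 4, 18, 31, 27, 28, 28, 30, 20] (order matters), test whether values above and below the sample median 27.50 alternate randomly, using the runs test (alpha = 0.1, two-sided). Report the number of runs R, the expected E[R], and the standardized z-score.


Step 1: Compute median = 27.50; label A = above, B = below.
Labels in order: ABBBABAAAB  (n_A = 5, n_B = 5)
Step 2: Count runs R = 6.
Step 3: Under H0 (random ordering), E[R] = 2*n_A*n_B/(n_A+n_B) + 1 = 2*5*5/10 + 1 = 6.0000.
        Var[R] = 2*n_A*n_B*(2*n_A*n_B - n_A - n_B) / ((n_A+n_B)^2 * (n_A+n_B-1)) = 2000/900 = 2.2222.
        SD[R] = 1.4907.
Step 4: R = E[R], so z = 0 with no continuity correction.
Step 5: Two-sided p-value via normal approximation = 2*(1 - Phi(|z|)) = 1.000000.
Step 6: alpha = 0.1. fail to reject H0.

R = 6, z = 0.0000, p = 1.000000, fail to reject H0.


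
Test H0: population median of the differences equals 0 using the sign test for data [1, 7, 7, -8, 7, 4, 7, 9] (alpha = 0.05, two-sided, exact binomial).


Step 1: Discard zero differences. Original n = 8; n_eff = number of nonzero differences = 8.
Nonzero differences (with sign): +1, +7, +7, -8, +7, +4, +7, +9
Step 2: Count signs: positive = 7, negative = 1.
Step 3: Under H0: P(positive) = 0.5, so the number of positives S ~ Bin(8, 0.5).
Step 4: Two-sided exact p-value = sum of Bin(8,0.5) probabilities at or below the observed probability = 0.070312.
Step 5: alpha = 0.05. fail to reject H0.

n_eff = 8, pos = 7, neg = 1, p = 0.070312, fail to reject H0.


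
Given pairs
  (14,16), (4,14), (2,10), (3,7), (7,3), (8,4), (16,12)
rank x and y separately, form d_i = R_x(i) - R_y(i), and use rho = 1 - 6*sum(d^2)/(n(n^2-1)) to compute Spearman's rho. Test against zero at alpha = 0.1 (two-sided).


Step 1: Rank x and y separately (midranks; no ties here).
rank(x): 14->6, 4->3, 2->1, 3->2, 7->4, 8->5, 16->7
rank(y): 16->7, 14->6, 10->4, 7->3, 3->1, 4->2, 12->5
Step 2: d_i = R_x(i) - R_y(i); compute d_i^2.
  (6-7)^2=1, (3-6)^2=9, (1-4)^2=9, (2-3)^2=1, (4-1)^2=9, (5-2)^2=9, (7-5)^2=4
sum(d^2) = 42.
Step 3: rho = 1 - 6*42 / (7*(7^2 - 1)) = 1 - 252/336 = 0.250000.
Step 4: Under H0, t = rho * sqrt((n-2)/(1-rho^2)) = 0.5774 ~ t(5).
Step 5: Two-sided p-value from the t-distribution with 5 df = 0.588724.
Step 6: alpha = 0.1. fail to reject H0.

rho = 0.2500, p = 0.588724, fail to reject H0 at alpha = 0.1.


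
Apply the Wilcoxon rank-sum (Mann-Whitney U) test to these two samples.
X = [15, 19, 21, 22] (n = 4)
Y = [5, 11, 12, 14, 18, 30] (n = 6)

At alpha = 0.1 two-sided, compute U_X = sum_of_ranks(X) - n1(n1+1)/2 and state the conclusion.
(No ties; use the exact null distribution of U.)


Step 1: Combine and sort all 10 observations; assign midranks.
sorted (value, group): (5,Y), (11,Y), (12,Y), (14,Y), (15,X), (18,Y), (19,X), (21,X), (22,X), (30,Y)
ranks: 5->1, 11->2, 12->3, 14->4, 15->5, 18->6, 19->7, 21->8, 22->9, 30->10
Step 2: Rank sum for X: R1 = 5 + 7 + 8 + 9 = 29.
Step 3: U_X = R1 - n1(n1+1)/2 = 29 - 4*5/2 = 29 - 10 = 19.
       U_Y = n1*n2 - U_X = 24 - 19 = 5.
Step 4: No ties, so the exact null distribution of U (based on enumerating the C(10,4) = 210 equally likely rank assignments) gives the two-sided p-value.
Step 5: p-value = 0.171429; compare to alpha = 0.1. fail to reject H0.

U_X = 19, p = 0.171429, fail to reject H0 at alpha = 0.1.


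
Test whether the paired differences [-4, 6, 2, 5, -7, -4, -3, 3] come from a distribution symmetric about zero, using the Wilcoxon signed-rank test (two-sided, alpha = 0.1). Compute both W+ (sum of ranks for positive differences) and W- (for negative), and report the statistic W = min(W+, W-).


Step 1: Drop any zero differences (none here) and take |d_i|.
|d| = [4, 6, 2, 5, 7, 4, 3, 3]
Step 2: Midrank |d_i| (ties get averaged ranks).
ranks: |4|->4.5, |6|->7, |2|->1, |5|->6, |7|->8, |4|->4.5, |3|->2.5, |3|->2.5
Step 3: Attach original signs; sum ranks with positive sign and with negative sign.
W+ = 7 + 1 + 6 + 2.5 = 16.5
W- = 4.5 + 8 + 4.5 + 2.5 = 19.5
(Check: W+ + W- = 36 should equal n(n+1)/2 = 36.)
Step 4: Test statistic W = min(W+, W-) = 16.5.
Step 5: Ties in |d|, so use the tie-corrected normal approximation.
        E[W] = n(n+1)/4 = 8*9/4 = 18.
        Tie groups: |d|=3 (t=2), |d|=4 (t=2); sum(t^3 - t) = 12.
        Var[W] = n(n+1)(2n+1)/24 - sum(t^3-t)/48 = 1224/24 - 12/48 = 50.75.
        z = (W - E[W]) / sqrt(Var[W]) = (16.5 - 18) / 7.1239 = -0.2106.
        Two-sided p = 2*Phi(z) = 0.833232.
Step 6: alpha = 0.1. fail to reject H0.

W+ = 16.5, W- = 19.5, W = min = 16.5, p = 0.833232, fail to reject H0.


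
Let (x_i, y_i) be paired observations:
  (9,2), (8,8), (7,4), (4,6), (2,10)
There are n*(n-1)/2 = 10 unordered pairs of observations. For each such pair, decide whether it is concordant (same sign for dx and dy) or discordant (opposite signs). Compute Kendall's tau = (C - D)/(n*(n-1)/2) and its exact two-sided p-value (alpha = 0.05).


Step 1: Enumerate the 10 unordered pairs (i,j) with i<j and classify each by sign(x_j-x_i) * sign(y_j-y_i).
  (1,2):dx=-1,dy=+6->D; (1,3):dx=-2,dy=+2->D; (1,4):dx=-5,dy=+4->D; (1,5):dx=-7,dy=+8->D
  (2,3):dx=-1,dy=-4->C; (2,4):dx=-4,dy=-2->C; (2,5):dx=-6,dy=+2->D; (3,4):dx=-3,dy=+2->D
  (3,5):dx=-5,dy=+6->D; (4,5):dx=-2,dy=+4->D
Step 2: C = 2, D = 8, total pairs = 10.
Step 3: tau = (C - D)/(n(n-1)/2) = (2 - 8)/10 = -0.600000.
Step 4: Exact two-sided p-value (enumerate n! = 120 permutations of y under H0): p = 0.233333.
Step 5: alpha = 0.05. fail to reject H0.

tau_b = -0.6000 (C=2, D=8), p = 0.233333, fail to reject H0.


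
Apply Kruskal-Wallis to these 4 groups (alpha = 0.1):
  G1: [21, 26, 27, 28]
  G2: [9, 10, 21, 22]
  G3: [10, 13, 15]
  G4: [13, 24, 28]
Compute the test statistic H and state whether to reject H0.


Step 1: Combine all N = 14 observations and assign midranks.
sorted (value, group, rank): (9,G2,1), (10,G2,2.5), (10,G3,2.5), (13,G3,4.5), (13,G4,4.5), (15,G3,6), (21,G1,7.5), (21,G2,7.5), (22,G2,9), (24,G4,10), (26,G1,11), (27,G1,12), (28,G1,13.5), (28,G4,13.5)
Step 2: Sum ranks within each group.
R_1 = 44 (n_1 = 4)
R_2 = 20 (n_2 = 4)
R_3 = 13 (n_3 = 3)
R_4 = 28 (n_4 = 3)
Step 3: H = 12/(N(N+1)) * sum(R_i^2/n_i) - 3(N+1)
     = 12/(14*15) * (44^2/4 + 20^2/4 + 13^2/3 + 28^2/3) - 3*15
     = 0.057143 * 901.667 - 45
     = 6.523810.
Step 4: Ties present; correction factor C = 1 - 24/(14^3 - 14) = 0.991209. Corrected H = 6.523810 / 0.991209 = 6.581670.
Step 5: Under H0, H ~ chi^2(3); p-value = 0.086497.
Step 6: alpha = 0.1. reject H0.

H = 6.5817, df = 3, p = 0.086497, reject H0.


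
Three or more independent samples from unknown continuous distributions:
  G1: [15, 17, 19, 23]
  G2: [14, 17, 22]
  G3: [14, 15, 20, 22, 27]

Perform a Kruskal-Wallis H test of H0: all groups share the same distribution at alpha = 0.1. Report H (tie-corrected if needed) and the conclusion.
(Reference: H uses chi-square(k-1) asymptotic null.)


Step 1: Combine all N = 12 observations and assign midranks.
sorted (value, group, rank): (14,G2,1.5), (14,G3,1.5), (15,G1,3.5), (15,G3,3.5), (17,G1,5.5), (17,G2,5.5), (19,G1,7), (20,G3,8), (22,G2,9.5), (22,G3,9.5), (23,G1,11), (27,G3,12)
Step 2: Sum ranks within each group.
R_1 = 27 (n_1 = 4)
R_2 = 16.5 (n_2 = 3)
R_3 = 34.5 (n_3 = 5)
Step 3: H = 12/(N(N+1)) * sum(R_i^2/n_i) - 3(N+1)
     = 12/(12*13) * (27^2/4 + 16.5^2/3 + 34.5^2/5) - 3*13
     = 0.076923 * 511.05 - 39
     = 0.311538.
Step 4: Ties present; correction factor C = 1 - 24/(12^3 - 12) = 0.986014. Corrected H = 0.311538 / 0.986014 = 0.315957.
Step 5: Under H0, H ~ chi^2(2); p-value = 0.853868.
Step 6: alpha = 0.1. fail to reject H0.

H = 0.3160, df = 2, p = 0.853868, fail to reject H0.


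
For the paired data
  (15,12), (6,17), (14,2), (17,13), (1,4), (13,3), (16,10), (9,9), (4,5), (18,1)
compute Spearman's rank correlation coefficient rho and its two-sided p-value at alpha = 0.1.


Step 1: Rank x and y separately (midranks; no ties here).
rank(x): 15->7, 6->3, 14->6, 17->9, 1->1, 13->5, 16->8, 9->4, 4->2, 18->10
rank(y): 12->8, 17->10, 2->2, 13->9, 4->4, 3->3, 10->7, 9->6, 5->5, 1->1
Step 2: d_i = R_x(i) - R_y(i); compute d_i^2.
  (7-8)^2=1, (3-10)^2=49, (6-2)^2=16, (9-9)^2=0, (1-4)^2=9, (5-3)^2=4, (8-7)^2=1, (4-6)^2=4, (2-5)^2=9, (10-1)^2=81
sum(d^2) = 174.
Step 3: rho = 1 - 6*174 / (10*(10^2 - 1)) = 1 - 1044/990 = -0.054545.
Step 4: Under H0, t = rho * sqrt((n-2)/(1-rho^2)) = -0.1545 ~ t(8).
Step 5: Two-sided p-value from the t-distribution with 8 df = 0.881036.
Step 6: alpha = 0.1. fail to reject H0.

rho = -0.0545, p = 0.881036, fail to reject H0 at alpha = 0.1.


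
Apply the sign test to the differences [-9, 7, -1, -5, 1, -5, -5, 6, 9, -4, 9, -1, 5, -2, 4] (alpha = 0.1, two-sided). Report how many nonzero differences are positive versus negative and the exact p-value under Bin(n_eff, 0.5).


Step 1: Discard zero differences. Original n = 15; n_eff = number of nonzero differences = 15.
Nonzero differences (with sign): -9, +7, -1, -5, +1, -5, -5, +6, +9, -4, +9, -1, +5, -2, +4
Step 2: Count signs: positive = 7, negative = 8.
Step 3: Under H0: P(positive) = 0.5, so the number of positives S ~ Bin(15, 0.5).
Step 4: Two-sided exact p-value = sum of Bin(15,0.5) probabilities at or below the observed probability = 1.000000.
Step 5: alpha = 0.1. fail to reject H0.

n_eff = 15, pos = 7, neg = 8, p = 1.000000, fail to reject H0.


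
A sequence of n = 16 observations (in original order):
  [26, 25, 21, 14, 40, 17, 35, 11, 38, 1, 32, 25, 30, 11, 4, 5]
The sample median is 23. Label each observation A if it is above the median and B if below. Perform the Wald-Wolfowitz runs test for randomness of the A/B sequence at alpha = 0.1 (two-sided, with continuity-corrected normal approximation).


Step 1: Compute median = 23; label A = above, B = below.
Labels in order: AABBABABABAAABBB  (n_A = 8, n_B = 8)
Step 2: Count runs R = 10.
Step 3: Under H0 (random ordering), E[R] = 2*n_A*n_B/(n_A+n_B) + 1 = 2*8*8/16 + 1 = 9.0000.
        Var[R] = 2*n_A*n_B*(2*n_A*n_B - n_A - n_B) / ((n_A+n_B)^2 * (n_A+n_B-1)) = 14336/3840 = 3.7333.
        SD[R] = 1.9322.
Step 4: Continuity-corrected z = (R - 0.5 - E[R]) / SD[R] = (10 - 0.5 - 9.0000) / 1.9322 = 0.2588.
Step 5: Two-sided p-value via normal approximation = 2*(1 - Phi(|z|)) = 0.795809.
Step 6: alpha = 0.1. fail to reject H0.

R = 10, z = 0.2588, p = 0.795809, fail to reject H0.


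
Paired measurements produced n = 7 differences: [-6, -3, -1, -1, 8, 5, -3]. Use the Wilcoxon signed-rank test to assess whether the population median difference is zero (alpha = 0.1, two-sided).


Step 1: Drop any zero differences (none here) and take |d_i|.
|d| = [6, 3, 1, 1, 8, 5, 3]
Step 2: Midrank |d_i| (ties get averaged ranks).
ranks: |6|->6, |3|->3.5, |1|->1.5, |1|->1.5, |8|->7, |5|->5, |3|->3.5
Step 3: Attach original signs; sum ranks with positive sign and with negative sign.
W+ = 7 + 5 = 12
W- = 6 + 3.5 + 1.5 + 1.5 + 3.5 = 16
(Check: W+ + W- = 28 should equal n(n+1)/2 = 28.)
Step 4: Test statistic W = min(W+, W-) = 12.
Step 5: Ties in |d|, so use the tie-corrected normal approximation.
        E[W] = n(n+1)/4 = 7*8/4 = 14.
        Tie groups: |d|=1 (t=2), |d|=3 (t=2); sum(t^3 - t) = 12.
        Var[W] = n(n+1)(2n+1)/24 - sum(t^3-t)/48 = 840/24 - 12/48 = 34.75.
        z = (W - E[W]) / sqrt(Var[W]) = (12 - 14) / 5.8949 = -0.3393.
        Two-sided p = 2*Phi(z) = 0.734402.
Step 6: alpha = 0.1. fail to reject H0.

W+ = 12, W- = 16, W = min = 12, p = 0.734402, fail to reject H0.
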